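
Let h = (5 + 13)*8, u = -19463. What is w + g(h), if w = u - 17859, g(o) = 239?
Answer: -37083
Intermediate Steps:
h = 144 (h = 18*8 = 144)
w = -37322 (w = -19463 - 17859 = -37322)
w + g(h) = -37322 + 239 = -37083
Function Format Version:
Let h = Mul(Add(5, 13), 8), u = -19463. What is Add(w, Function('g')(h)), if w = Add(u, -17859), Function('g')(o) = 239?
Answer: -37083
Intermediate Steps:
h = 144 (h = Mul(18, 8) = 144)
w = -37322 (w = Add(-19463, -17859) = -37322)
Add(w, Function('g')(h)) = Add(-37322, 239) = -37083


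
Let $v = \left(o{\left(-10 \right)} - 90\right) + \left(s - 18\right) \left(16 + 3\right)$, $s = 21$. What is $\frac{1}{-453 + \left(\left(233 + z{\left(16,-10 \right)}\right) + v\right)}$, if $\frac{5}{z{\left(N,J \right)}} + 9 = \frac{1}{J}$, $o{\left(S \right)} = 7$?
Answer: $- \frac{91}{22436} \approx -0.004056$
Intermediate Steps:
$z{\left(N,J \right)} = \frac{5}{-9 + \frac{1}{J}}$
$v = -26$ ($v = \left(7 - 90\right) + \left(21 - 18\right) \left(16 + 3\right) = -83 + 3 \cdot 19 = -83 + 57 = -26$)
$\frac{1}{-453 + \left(\left(233 + z{\left(16,-10 \right)}\right) + v\right)} = \frac{1}{-453 + \left(\left(233 - - \frac{50}{-1 + 9 \left(-10\right)}\right) - 26\right)} = \frac{1}{-453 + \left(\left(233 - - \frac{50}{-1 - 90}\right) - 26\right)} = \frac{1}{-453 + \left(\left(233 - - \frac{50}{-91}\right) - 26\right)} = \frac{1}{-453 + \left(\left(233 - \left(-50\right) \left(- \frac{1}{91}\right)\right) - 26\right)} = \frac{1}{-453 + \left(\left(233 - \frac{50}{91}\right) - 26\right)} = \frac{1}{-453 + \left(\frac{21153}{91} - 26\right)} = \frac{1}{-453 + \frac{18787}{91}} = \frac{1}{- \frac{22436}{91}} = - \frac{91}{22436}$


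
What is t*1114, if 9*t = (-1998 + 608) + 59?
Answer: -1482734/9 ≈ -1.6475e+5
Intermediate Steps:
t = -1331/9 (t = ((-1998 + 608) + 59)/9 = (-1390 + 59)/9 = (⅑)*(-1331) = -1331/9 ≈ -147.89)
t*1114 = -1331/9*1114 = -1482734/9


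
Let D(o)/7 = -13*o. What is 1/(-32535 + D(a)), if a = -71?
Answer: -1/26074 ≈ -3.8352e-5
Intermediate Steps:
D(o) = -91*o (D(o) = 7*(-13*o) = -91*o)
1/(-32535 + D(a)) = 1/(-32535 - 91*(-71)) = 1/(-32535 + 6461) = 1/(-26074) = -1/26074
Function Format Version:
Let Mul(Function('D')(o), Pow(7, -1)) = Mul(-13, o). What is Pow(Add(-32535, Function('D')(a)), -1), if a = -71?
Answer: Rational(-1, 26074) ≈ -3.8352e-5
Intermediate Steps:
Function('D')(o) = Mul(-91, o) (Function('D')(o) = Mul(7, Mul(-13, o)) = Mul(-91, o))
Pow(Add(-32535, Function('D')(a)), -1) = Pow(Add(-32535, Mul(-91, -71)), -1) = Pow(Add(-32535, 6461), -1) = Pow(-26074, -1) = Rational(-1, 26074)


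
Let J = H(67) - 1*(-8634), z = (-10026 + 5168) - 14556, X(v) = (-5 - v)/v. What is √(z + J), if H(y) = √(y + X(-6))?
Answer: √(-388080 + 6*√2406)/6 ≈ 103.79*I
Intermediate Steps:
X(v) = (-5 - v)/v
H(y) = √(-⅙ + y) (H(y) = √(y + (-5 - 1*(-6))/(-6)) = √(y - (-5 + 6)/6) = √(y - ⅙*1) = √(y - ⅙) = √(-⅙ + y))
z = -19414 (z = -4858 - 14556 = -19414)
J = 8634 + √2406/6 (J = √(-6 + 36*67)/6 - 1*(-8634) = √(-6 + 2412)/6 + 8634 = √2406/6 + 8634 = 8634 + √2406/6 ≈ 8642.2)
√(z + J) = √(-19414 + (8634 + √2406/6)) = √(-10780 + √2406/6)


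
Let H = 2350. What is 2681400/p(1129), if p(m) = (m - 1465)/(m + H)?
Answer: -55527325/2 ≈ -2.7764e+7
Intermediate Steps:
p(m) = (-1465 + m)/(2350 + m) (p(m) = (m - 1465)/(m + 2350) = (-1465 + m)/(2350 + m))
2681400/p(1129) = 2681400/(((-1465 + 1129)/(2350 + 1129))) = 2681400/((-336/3479)) = 2681400/(((1/3479)*(-336))) = 2681400/(-48/497) = 2681400*(-497/48) = -55527325/2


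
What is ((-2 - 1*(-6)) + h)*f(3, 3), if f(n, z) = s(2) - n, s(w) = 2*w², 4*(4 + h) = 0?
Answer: 0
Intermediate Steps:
h = -4 (h = -4 + (¼)*0 = -4 + 0 = -4)
f(n, z) = 8 - n (f(n, z) = 2*2² - n = 2*4 - n = 8 - n)
((-2 - 1*(-6)) + h)*f(3, 3) = ((-2 - 1*(-6)) - 4)*(8 - 1*3) = ((-2 + 6) - 4)*(8 - 3) = (4 - 4)*5 = 0*5 = 0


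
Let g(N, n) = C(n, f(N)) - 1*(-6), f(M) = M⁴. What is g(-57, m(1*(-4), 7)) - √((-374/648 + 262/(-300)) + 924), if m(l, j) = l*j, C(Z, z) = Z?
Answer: -22 - √7472651/90 ≈ -52.373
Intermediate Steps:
m(l, j) = j*l
g(N, n) = 6 + n (g(N, n) = n - 1*(-6) = n + 6 = 6 + n)
g(-57, m(1*(-4), 7)) - √((-374/648 + 262/(-300)) + 924) = (6 + 7*(1*(-4))) - √((-374/648 + 262/(-300)) + 924) = (6 + 7*(-4)) - √((-374*1/648 + 262*(-1/300)) + 924) = (6 - 28) - √((-187/324 - 131/150) + 924) = -22 - √(-11749/8100 + 924) = -22 - √(7472651/8100) = -22 - √7472651/90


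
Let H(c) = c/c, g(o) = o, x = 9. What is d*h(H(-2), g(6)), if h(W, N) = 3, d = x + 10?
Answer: 57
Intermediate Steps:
H(c) = 1
d = 19 (d = 9 + 10 = 19)
d*h(H(-2), g(6)) = 19*3 = 57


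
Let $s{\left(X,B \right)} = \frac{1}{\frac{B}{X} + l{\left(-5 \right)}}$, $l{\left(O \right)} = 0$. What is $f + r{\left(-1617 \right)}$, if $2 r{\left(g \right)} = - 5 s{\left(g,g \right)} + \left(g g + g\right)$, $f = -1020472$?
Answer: $\frac{572123}{2} \approx 2.8606 \cdot 10^{5}$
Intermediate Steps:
$s{\left(X,B \right)} = \frac{X}{B}$ ($s{\left(X,B \right)} = \frac{1}{\frac{B}{X} + 0} = \frac{1}{B \frac{1}{X}} = \frac{X}{B}$)
$r{\left(g \right)} = - \frac{5}{2} + \frac{g}{2} + \frac{g^{2}}{2}$ ($r{\left(g \right)} = \frac{- 5 \frac{g}{g} + \left(g g + g\right)}{2} = \frac{\left(-5\right) 1 + \left(g^{2} + g\right)}{2} = \frac{-5 + \left(g + g^{2}\right)}{2} = \frac{-5 + g + g^{2}}{2} = - \frac{5}{2} + \frac{g}{2} + \frac{g^{2}}{2}$)
$f + r{\left(-1617 \right)} = -1020472 + \left(- \frac{5}{2} + \frac{1}{2} \left(-1617\right) + \frac{\left(-1617\right)^{2}}{2}\right) = -1020472 - - \frac{2613067}{2} = -1020472 + \frac{2613067}{2} = \frac{572123}{2}$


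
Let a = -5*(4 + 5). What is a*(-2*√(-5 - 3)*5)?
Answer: 900*I*√2 ≈ 1272.8*I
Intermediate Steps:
a = -45 (a = -5*9 = -45)
a*(-2*√(-5 - 3)*5) = -45*(-2*√(-5 - 3))*5 = -45*(-4*I*√2)*5 = -(-900)*I*√2 = 900*I*√2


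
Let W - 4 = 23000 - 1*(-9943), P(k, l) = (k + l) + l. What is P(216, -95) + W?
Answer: 32973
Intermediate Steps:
P(k, l) = k + 2*l
W = 32947 (W = 4 + (23000 - 1*(-9943)) = 4 + (23000 + 9943) = 4 + 32943 = 32947)
P(216, -95) + W = (216 + 2*(-95)) + 32947 = (216 - 190) + 32947 = 26 + 32947 = 32973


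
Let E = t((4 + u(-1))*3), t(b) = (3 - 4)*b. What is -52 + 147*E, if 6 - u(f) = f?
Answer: -4903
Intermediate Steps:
u(f) = 6 - f
t(b) = -b
E = -33 (E = -(4 + (6 - 1*(-1)))*3 = -(4 + (6 + 1))*3 = -(4 + 7)*3 = -11*3 = -1*33 = -33)
-52 + 147*E = -52 + 147*(-33) = -52 - 4851 = -4903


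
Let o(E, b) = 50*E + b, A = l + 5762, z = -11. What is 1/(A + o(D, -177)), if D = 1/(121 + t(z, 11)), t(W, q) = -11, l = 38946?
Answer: 11/489846 ≈ 2.2456e-5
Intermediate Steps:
A = 44708 (A = 38946 + 5762 = 44708)
D = 1/110 (D = 1/(121 - 11) = 1/110 ≈ 0.0090909)
o(E, b) = b + 50*E
1/(A + o(D, -177)) = 1/(44708 + (-177 + 50*(1/110))) = 1/(44708 + (-177 + 5/11)) = 1/(44708 - 1942/11) = 1/(489846/11) = 11/489846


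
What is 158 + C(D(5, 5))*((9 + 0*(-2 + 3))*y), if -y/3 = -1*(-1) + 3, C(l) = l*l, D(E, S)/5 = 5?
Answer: -67342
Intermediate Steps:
D(E, S) = 25 (D(E, S) = 5*5 = 25)
C(l) = l**2
y = -12 (y = -3*(-1*(-1) + 3) = -3*(1 + 3) = -3*4 = -12)
158 + C(D(5, 5))*((9 + 0*(-2 + 3))*y) = 158 + 25**2*((9 + 0*(-2 + 3))*(-12)) = 158 + 625*((9 + 0*1)*(-12)) = 158 + 625*((9 + 0)*(-12)) = 158 + 625*(9*(-12)) = 158 + 625*(-108) = 158 - 67500 = -67342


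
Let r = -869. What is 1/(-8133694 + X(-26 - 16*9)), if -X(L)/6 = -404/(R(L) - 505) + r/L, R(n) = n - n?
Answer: -17/138273401 ≈ -1.2294e-7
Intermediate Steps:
R(n) = 0
X(L) = -24/5 + 5214/L (X(L) = -6*(-404/(0 - 505) - 869/L) = -6*(-404/(-505) - 869/L) = -6*(-404*(-1/505) - 869/L) = -6*(⅘ - 869/L) = -24/5 + 5214/L)
1/(-8133694 + X(-26 - 16*9)) = 1/(-8133694 + (-24/5 + 5214/(-26 - 16*9))) = 1/(-8133694 + (-24/5 + 5214/(-26 - 144))) = 1/(-8133694 + (-24/5 + 5214/(-170))) = 1/(-8133694 + (-24/5 + 5214*(-1/170))) = 1/(-8133694 + (-24/5 - 2607/85)) = 1/(-8133694 - 603/17) = 1/(-138273401/17) = -17/138273401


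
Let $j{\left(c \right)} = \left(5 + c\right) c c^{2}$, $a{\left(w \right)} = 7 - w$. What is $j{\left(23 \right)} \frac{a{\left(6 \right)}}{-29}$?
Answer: $- \frac{340676}{29} \approx -11747.0$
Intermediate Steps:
$j{\left(c \right)} = c^{3} \left(5 + c\right)$ ($j{\left(c \right)} = c \left(5 + c\right) c^{2} = c^{3} \left(5 + c\right)$)
$j{\left(23 \right)} \frac{a{\left(6 \right)}}{-29} = 23^{3} \left(5 + 23\right) \frac{7 - 6}{-29} = 12167 \cdot 28 \left(7 - 6\right) \left(- \frac{1}{29}\right) = 340676 \cdot 1 \left(- \frac{1}{29}\right) = 340676 \left(- \frac{1}{29}\right) = - \frac{340676}{29}$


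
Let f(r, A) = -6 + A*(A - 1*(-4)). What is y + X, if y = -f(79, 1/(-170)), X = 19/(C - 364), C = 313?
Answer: 489937/86700 ≈ 5.6509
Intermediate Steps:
f(r, A) = -6 + A*(4 + A) (f(r, A) = -6 + A*(A + 4) = -6 + A*(4 + A))
X = -19/51 (X = 19/(313 - 364) = 19/(-51) = -1/51*19 = -19/51 ≈ -0.37255)
y = 174079/28900 (y = -(-6 + (1/(-170))² + 4/(-170)) = -(-6 + (-1/170)² + 4*(-1/170)) = -(-6 + 1/28900 - 2/85) = -1*(-174079/28900) = 174079/28900 ≈ 6.0235)
y + X = 174079/28900 - 19/51 = 489937/86700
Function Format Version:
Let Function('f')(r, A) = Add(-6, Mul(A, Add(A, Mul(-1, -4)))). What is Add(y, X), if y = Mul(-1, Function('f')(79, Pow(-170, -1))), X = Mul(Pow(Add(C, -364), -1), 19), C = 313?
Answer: Rational(489937, 86700) ≈ 5.6509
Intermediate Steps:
Function('f')(r, A) = Add(-6, Mul(A, Add(4, A))) (Function('f')(r, A) = Add(-6, Mul(A, Add(A, 4))) = Add(-6, Mul(A, Add(4, A))))
X = Rational(-19, 51) (X = Mul(Pow(Add(313, -364), -1), 19) = Mul(Pow(-51, -1), 19) = Mul(Rational(-1, 51), 19) = Rational(-19, 51) ≈ -0.37255)
y = Rational(174079, 28900) (y = Mul(-1, Add(-6, Pow(Pow(-170, -1), 2), Mul(4, Pow(-170, -1)))) = Mul(-1, Add(-6, Pow(Rational(-1, 170), 2), Mul(4, Rational(-1, 170)))) = Mul(-1, Add(-6, Rational(1, 28900), Rational(-2, 85))) = Mul(-1, Rational(-174079, 28900)) = Rational(174079, 28900) ≈ 6.0235)
Add(y, X) = Add(Rational(174079, 28900), Rational(-19, 51)) = Rational(489937, 86700)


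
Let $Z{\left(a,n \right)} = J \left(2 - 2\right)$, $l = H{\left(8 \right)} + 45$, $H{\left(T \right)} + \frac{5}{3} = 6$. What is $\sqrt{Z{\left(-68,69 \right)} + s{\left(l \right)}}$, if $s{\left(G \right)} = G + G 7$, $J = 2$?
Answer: $\frac{4 \sqrt{222}}{3} \approx 19.866$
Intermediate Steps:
$H{\left(T \right)} = \frac{13}{3}$ ($H{\left(T \right)} = - \frac{5}{3} + 6 = \frac{13}{3}$)
$l = \frac{148}{3}$ ($l = \frac{13}{3} + 45 = \frac{148}{3} \approx 49.333$)
$Z{\left(a,n \right)} = 0$ ($Z{\left(a,n \right)} = 2 \left(2 - 2\right) = 2 \cdot 0 = 0$)
$s{\left(G \right)} = 8 G$ ($s{\left(G \right)} = G + 7 G = 8 G$)
$\sqrt{Z{\left(-68,69 \right)} + s{\left(l \right)}} = \sqrt{0 + 8 \cdot \frac{148}{3}} = \sqrt{0 + \frac{1184}{3}} = \sqrt{\frac{1184}{3}} = \frac{4 \sqrt{222}}{3}$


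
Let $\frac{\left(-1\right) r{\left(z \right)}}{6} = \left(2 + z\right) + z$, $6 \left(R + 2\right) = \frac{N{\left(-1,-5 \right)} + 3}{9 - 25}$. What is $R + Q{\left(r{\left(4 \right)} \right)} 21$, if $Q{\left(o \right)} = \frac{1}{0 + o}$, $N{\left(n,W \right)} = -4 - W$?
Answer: $- \frac{287}{120} \approx -2.3917$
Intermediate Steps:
$R = - \frac{49}{24}$ ($R = -2 + \frac{\left(\left(-4 - -5\right) + 3\right) \frac{1}{9 - 25}}{6} = -2 + \frac{\left(\left(-4 + 5\right) + 3\right) \frac{1}{-16}}{6} = -2 + \frac{\left(1 + 3\right) \left(- \frac{1}{16}\right)}{6} = -2 + \frac{4 \left(- \frac{1}{16}\right)}{6} = -2 + \frac{1}{6} \left(- \frac{1}{4}\right) = -2 - \frac{1}{24} = - \frac{49}{24} \approx -2.0417$)
$r{\left(z \right)} = -12 - 12 z$ ($r{\left(z \right)} = - 6 \left(\left(2 + z\right) + z\right) = - 6 \left(2 + 2 z\right) = -12 - 12 z$)
$Q{\left(o \right)} = \frac{1}{o}$
$R + Q{\left(r{\left(4 \right)} \right)} 21 = - \frac{49}{24} + \frac{1}{-12 - 48} \cdot 21 = - \frac{49}{24} + \frac{1}{-60} \cdot 21 = - \frac{49}{24} - \frac{7}{20} = - \frac{287}{120}$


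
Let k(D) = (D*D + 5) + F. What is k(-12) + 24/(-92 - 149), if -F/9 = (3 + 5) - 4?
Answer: 27209/241 ≈ 112.90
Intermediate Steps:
F = -36 (F = -9*((3 + 5) - 4) = -9*(8 - 4) = -9*4 = -36)
k(D) = -31 + D**2 (k(D) = (D*D + 5) - 36 = (D**2 + 5) - 36 = (5 + D**2) - 36 = -31 + D**2)
k(-12) + 24/(-92 - 149) = (-31 + (-12)**2) + 24/(-92 - 149) = (-31 + 144) + 24/(-241) = 113 + 24*(-1/241) = 113 - 24/241 = 27209/241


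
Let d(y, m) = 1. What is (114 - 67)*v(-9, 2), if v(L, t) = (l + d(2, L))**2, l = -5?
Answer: 752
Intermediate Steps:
v(L, t) = 16 (v(L, t) = (-5 + 1)**2 = (-4)**2 = 16)
(114 - 67)*v(-9, 2) = (114 - 67)*16 = 47*16 = 752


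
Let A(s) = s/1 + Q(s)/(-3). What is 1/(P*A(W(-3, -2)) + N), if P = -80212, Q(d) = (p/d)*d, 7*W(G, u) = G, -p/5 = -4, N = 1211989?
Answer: 21/37403357 ≈ 5.6145e-7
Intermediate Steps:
p = 20 (p = -5*(-4) = 20)
W(G, u) = G/7
Q(d) = 20 (Q(d) = (20/d)*d = 20)
A(s) = -20/3 + s (A(s) = s/1 + 20/(-3) = s*1 + 20*(-1/3) = s - 20/3 = -20/3 + s)
1/(P*A(W(-3, -2)) + N) = 1/(-80212*(-20/3 + (1/7)*(-3)) + 1211989) = 1/(-80212*(-20/3 - 3/7) + 1211989) = 1/(-80212*(-149/21) + 1211989) = 1/(11951588/21 + 1211989) = 1/(37403357/21) = 21/37403357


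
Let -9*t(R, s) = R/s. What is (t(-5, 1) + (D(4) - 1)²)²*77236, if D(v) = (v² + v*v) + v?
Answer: 9396601272400/81 ≈ 1.1601e+11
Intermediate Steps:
D(v) = v + 2*v² (D(v) = (v² + v²) + v = 2*v² + v = v + 2*v²)
t(R, s) = -R/(9*s)
(t(-5, 1) + (D(4) - 1)²)²*77236 = (-⅑*(-5)/1 + (4*(1 + 2*4) - 1)²)²*77236 = (-⅑*(-5)*1 + (4*(1 + 8) - 1)²)²*77236 = (5/9 + (4*9 - 1)²)²*77236 = (5/9 + (36 - 1)²)²*77236 = (5/9 + 35²)²*77236 = (5/9 + 1225)²*77236 = (11030/9)²*77236 = (121660900/81)*77236 = 9396601272400/81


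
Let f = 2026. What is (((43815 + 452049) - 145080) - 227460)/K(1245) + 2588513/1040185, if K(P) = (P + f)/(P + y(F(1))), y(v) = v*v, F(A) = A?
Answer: 159845066601263/3402445135 ≈ 46980.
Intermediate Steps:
y(v) = v²
K(P) = (2026 + P)/(1 + P) (K(P) = (P + 2026)/(P + 1²) = (2026 + P)/(P + 1) = (2026 + P)/(1 + P))
(((43815 + 452049) - 145080) - 227460)/K(1245) + 2588513/1040185 = (((43815 + 452049) - 145080) - 227460)/(((2026 + 1245)/(1 + 1245))) + 2588513/1040185 = ((495864 - 145080) - 227460)/((3271/1246)) + 2588513*(1/1040185) = (350784 - 227460)/(((1/1246)*3271)) + 2588513/1040185 = 123324/(3271/1246) + 2588513/1040185 = 123324*(1246/3271) + 2588513/1040185 = 153661704/3271 + 2588513/1040185 = 159845066601263/3402445135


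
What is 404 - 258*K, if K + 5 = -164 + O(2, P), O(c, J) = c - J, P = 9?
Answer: 45812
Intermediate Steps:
K = -176 (K = -5 + (-164 + (2 - 1*9)) = -5 + (-164 + (2 - 9)) = -5 + (-164 - 7) = -5 - 171 = -176)
404 - 258*K = 404 - 258*(-176) = 404 + 45408 = 45812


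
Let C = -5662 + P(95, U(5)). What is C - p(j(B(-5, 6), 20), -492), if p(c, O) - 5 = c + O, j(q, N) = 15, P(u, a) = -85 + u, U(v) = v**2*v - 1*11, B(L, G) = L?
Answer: -5180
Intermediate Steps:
U(v) = -11 + v**3 (U(v) = v**3 - 11 = -11 + v**3)
p(c, O) = 5 + O + c (p(c, O) = 5 + (c + O) = 5 + (O + c) = 5 + O + c)
C = -5652 (C = -5662 + (-85 + 95) = -5662 + 10 = -5652)
C - p(j(B(-5, 6), 20), -492) = -5652 - (5 - 492 + 15) = -5652 - 1*(-472) = -5652 + 472 = -5180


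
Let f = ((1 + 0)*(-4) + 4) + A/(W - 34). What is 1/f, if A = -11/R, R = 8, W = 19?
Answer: 120/11 ≈ 10.909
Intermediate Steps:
A = -11/8 ≈ -1.3750
f = 11/120 (f = ((1 + 0)*(-4) + 4) - 11/(8*(19 - 34)) = (1*(-4) + 4) - 11/8/(-15) = (-4 + 4) - 11/8*(-1/15) = 0 + 11/120 = 11/120 ≈ 0.091667)
1/f = 1/(11/120) = 120/11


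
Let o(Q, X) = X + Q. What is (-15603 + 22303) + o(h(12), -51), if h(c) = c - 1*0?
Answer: 6661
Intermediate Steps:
h(c) = c (h(c) = c + 0 = c)
o(Q, X) = Q + X
(-15603 + 22303) + o(h(12), -51) = (-15603 + 22303) + (12 - 51) = 6700 - 39 = 6661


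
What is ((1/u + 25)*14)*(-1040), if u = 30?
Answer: -1093456/3 ≈ -3.6449e+5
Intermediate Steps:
((1/u + 25)*14)*(-1040) = ((1/30 + 25)*14)*(-1040) = ((751/30)*14)*(-1040) = (5257/15)*(-1040) = -1093456/3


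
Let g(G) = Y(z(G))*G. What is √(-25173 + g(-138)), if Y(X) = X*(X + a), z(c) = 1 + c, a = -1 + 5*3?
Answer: 3*I*√261179 ≈ 1533.2*I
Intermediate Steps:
a = 14 (a = -1 + 15 = 14)
Y(X) = X*(14 + X) (Y(X) = X*(X + 14) = X*(14 + X))
g(G) = G*(1 + G)*(15 + G) (g(G) = ((1 + G)*(14 + (1 + G)))*G = ((1 + G)*(15 + G))*G = G*(1 + G)*(15 + G))
√(-25173 + g(-138)) = √(-25173 - 138*(1 - 138)*(15 - 138)) = √(-25173 - 138*(-137)*(-123)) = √(-25173 - 2325438) = √(-2350611) = 3*I*√261179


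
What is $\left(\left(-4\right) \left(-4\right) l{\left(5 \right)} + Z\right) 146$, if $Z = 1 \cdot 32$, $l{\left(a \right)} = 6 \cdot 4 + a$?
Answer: $72416$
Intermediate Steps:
$l{\left(a \right)} = 24 + a$
$Z = 32$
$\left(\left(-4\right) \left(-4\right) l{\left(5 \right)} + Z\right) 146 = \left(\left(-4\right) \left(-4\right) \left(24 + 5\right) + 32\right) 146 = \left(16 \cdot 29 + 32\right) 146 = \left(464 + 32\right) 146 = 496 \cdot 146 = 72416$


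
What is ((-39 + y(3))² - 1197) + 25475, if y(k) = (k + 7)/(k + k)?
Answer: 231046/9 ≈ 25672.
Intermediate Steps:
y(k) = (7 + k)/(2*k) (y(k) = (7 + k)/((2*k)) = (7 + k)*(1/(2*k)) = (7 + k)/(2*k))
((-39 + y(3))² - 1197) + 25475 = ((-39 + (½)*(7 + 3)/3)² - 1197) + 25475 = ((-39 + (½)*(⅓)*10)² - 1197) + 25475 = ((-39 + 5/3)² - 1197) + 25475 = ((-112/3)² - 1197) + 25475 = (12544/9 - 1197) + 25475 = 1771/9 + 25475 = 231046/9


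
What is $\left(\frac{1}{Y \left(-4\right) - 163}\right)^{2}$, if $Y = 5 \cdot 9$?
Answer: $\frac{1}{117649} \approx 8.4999 \cdot 10^{-6}$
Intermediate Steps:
$Y = 45$
$\left(\frac{1}{Y \left(-4\right) - 163}\right)^{2} = \left(\frac{1}{45 \left(-4\right) - 163}\right)^{2} = \left(\frac{1}{-180 - 163}\right)^{2} = \left(\frac{1}{-343}\right)^{2} = \left(- \frac{1}{343}\right)^{2} = \frac{1}{117649}$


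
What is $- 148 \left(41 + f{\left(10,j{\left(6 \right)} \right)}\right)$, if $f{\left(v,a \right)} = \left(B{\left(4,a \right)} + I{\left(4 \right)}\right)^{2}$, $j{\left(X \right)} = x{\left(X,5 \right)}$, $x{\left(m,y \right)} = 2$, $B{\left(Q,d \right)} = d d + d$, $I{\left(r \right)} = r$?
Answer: $-20868$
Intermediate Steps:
$B{\left(Q,d \right)} = d + d^{2}$ ($B{\left(Q,d \right)} = d^{2} + d = d + d^{2}$)
$j{\left(X \right)} = 2$
$f{\left(v,a \right)} = \left(4 + a \left(1 + a\right)\right)^{2}$ ($f{\left(v,a \right)} = \left(a \left(1 + a\right) + 4\right)^{2} = \left(4 + a \left(1 + a\right)\right)^{2}$)
$- 148 \left(41 + f{\left(10,j{\left(6 \right)} \right)}\right) = - 148 \left(41 + \left(4 + 2 \left(1 + 2\right)\right)^{2}\right) = - 148 \left(41 + \left(4 + 2 \cdot 3\right)^{2}\right) = - 148 \left(41 + \left(4 + 6\right)^{2}\right) = - 148 \left(41 + 10^{2}\right) = - 148 \left(41 + 100\right) = \left(-148\right) 141 = -20868$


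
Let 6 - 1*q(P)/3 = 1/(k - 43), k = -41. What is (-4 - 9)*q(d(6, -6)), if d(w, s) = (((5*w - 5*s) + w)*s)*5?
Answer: -6565/28 ≈ -234.46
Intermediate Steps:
d(w, s) = 5*s*(-5*s + 6*w) (d(w, s) = (((-5*s + 5*w) + w)*s)*5 = ((-5*s + 6*w)*s)*5 = (s*(-5*s + 6*w))*5 = 5*s*(-5*s + 6*w))
q(P) = 505/28 (q(P) = 18 - 3/(-41 - 43) = 18 - 3/(-84) = 18 - 3*(-1/84) = 18 + 1/28 = 505/28)
(-4 - 9)*q(d(6, -6)) = (-4 - 9)*(505/28) = -13*505/28 = -6565/28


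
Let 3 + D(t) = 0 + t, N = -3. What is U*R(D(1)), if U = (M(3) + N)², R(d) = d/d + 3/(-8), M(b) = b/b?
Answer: 5/2 ≈ 2.5000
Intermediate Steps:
D(t) = -3 + t (D(t) = -3 + (0 + t) = -3 + t)
M(b) = 1
R(d) = 5/8 (R(d) = 1 + 3*(-⅛) = 1 - 3/8 = 5/8)
U = 4 (U = (1 - 3)² = (-2)² = 4)
U*R(D(1)) = 4*(5/8) = 5/2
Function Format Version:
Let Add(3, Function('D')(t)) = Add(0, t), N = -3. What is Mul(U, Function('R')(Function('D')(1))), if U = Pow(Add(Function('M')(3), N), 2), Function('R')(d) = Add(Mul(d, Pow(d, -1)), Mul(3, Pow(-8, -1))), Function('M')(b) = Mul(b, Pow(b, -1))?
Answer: Rational(5, 2) ≈ 2.5000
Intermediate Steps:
Function('D')(t) = Add(-3, t) (Function('D')(t) = Add(-3, Add(0, t)) = Add(-3, t))
Function('M')(b) = 1
Function('R')(d) = Rational(5, 8) (Function('R')(d) = Add(1, Mul(3, Rational(-1, 8))) = Add(1, Rational(-3, 8)) = Rational(5, 8))
U = 4 (U = Pow(Add(1, -3), 2) = Pow(-2, 2) = 4)
Mul(U, Function('R')(Function('D')(1))) = Mul(4, Rational(5, 8)) = Rational(5, 2)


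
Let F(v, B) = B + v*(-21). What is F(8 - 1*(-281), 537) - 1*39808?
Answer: -45340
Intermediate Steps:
F(v, B) = B - 21*v
F(8 - 1*(-281), 537) - 1*39808 = (537 - 21*(8 - 1*(-281))) - 1*39808 = (537 - 21*(8 + 281)) - 39808 = (537 - 21*289) - 39808 = (537 - 6069) - 39808 = -5532 - 39808 = -45340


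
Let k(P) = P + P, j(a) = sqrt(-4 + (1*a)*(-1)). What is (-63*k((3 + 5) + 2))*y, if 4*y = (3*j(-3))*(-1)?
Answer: 945*I ≈ 945.0*I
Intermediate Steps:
j(a) = sqrt(-4 - a) (j(a) = sqrt(-4 + a*(-1)) = sqrt(-4 - a))
k(P) = 2*P
y = -3*I/4 (y = ((3*sqrt(-4 - 1*(-3)))*(-1))/4 = ((3*sqrt(-4 + 3))*(-1))/4 = ((3*sqrt(-1))*(-1))/4 = ((3*I)*(-1))/4 = (-3*I)/4 = -3*I/4 ≈ -0.75*I)
(-63*k((3 + 5) + 2))*y = (-126*((3 + 5) + 2))*(-3*I/4) = (-126*(8 + 2))*(-3*I/4) = (-126*10)*(-3*I/4) = (-63*20)*(-3*I/4) = -(-945)*I = 945*I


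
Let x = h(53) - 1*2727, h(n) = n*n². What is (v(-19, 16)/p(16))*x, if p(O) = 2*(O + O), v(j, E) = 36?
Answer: 657675/8 ≈ 82209.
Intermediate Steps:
p(O) = 4*O (p(O) = 2*(2*O) = 4*O)
h(n) = n³
x = 146150 (x = 53³ - 1*2727 = 148877 - 2727 = 146150)
(v(-19, 16)/p(16))*x = (36/((4*16)))*146150 = (36/64)*146150 = (36*(1/64))*146150 = (9/16)*146150 = 657675/8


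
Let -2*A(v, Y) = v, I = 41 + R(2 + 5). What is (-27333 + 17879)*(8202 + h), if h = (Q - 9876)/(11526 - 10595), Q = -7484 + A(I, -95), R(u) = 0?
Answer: -72027014901/931 ≈ -7.7365e+7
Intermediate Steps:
I = 41 (I = 41 + 0 = 41)
A(v, Y) = -v/2
Q = -15009/2 (Q = -7484 - ½*41 = -7484 - 41/2 = -15009/2 ≈ -7504.5)
h = -34761/1862 (h = (-15009/2 - 9876)/(11526 - 10595) = -34761/2/931 = -34761/2*1/931 = -34761/1862 ≈ -18.669)
(-27333 + 17879)*(8202 + h) = (-27333 + 17879)*(8202 - 34761/1862) = -9454*15237363/1862 = -72027014901/931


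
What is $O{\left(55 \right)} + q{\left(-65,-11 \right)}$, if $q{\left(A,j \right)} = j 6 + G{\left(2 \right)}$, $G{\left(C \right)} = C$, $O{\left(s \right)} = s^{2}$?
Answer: $2961$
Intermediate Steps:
$q{\left(A,j \right)} = 2 + 6 j$ ($q{\left(A,j \right)} = j 6 + 2 = 6 j + 2 = 2 + 6 j$)
$O{\left(55 \right)} + q{\left(-65,-11 \right)} = 55^{2} + \left(2 + 6 \left(-11\right)\right) = 3025 + \left(2 - 66\right) = 3025 - 64 = 2961$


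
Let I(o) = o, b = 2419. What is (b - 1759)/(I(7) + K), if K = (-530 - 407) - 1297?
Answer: -660/2227 ≈ -0.29636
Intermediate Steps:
K = -2234 (K = -937 - 1297 = -2234)
(b - 1759)/(I(7) + K) = (2419 - 1759)/(7 - 2234) = 660/(-2227) = 660*(-1/2227) = -660/2227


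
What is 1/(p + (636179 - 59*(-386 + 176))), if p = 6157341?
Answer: 1/6805910 ≈ 1.4693e-7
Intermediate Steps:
1/(p + (636179 - 59*(-386 + 176))) = 1/(6157341 + (636179 - 59*(-386 + 176))) = 1/(6157341 + (636179 - 59*(-210))) = 1/(6157341 + (636179 - 1*(-12390))) = 1/(6157341 + (636179 + 12390)) = 1/(6157341 + 648569) = 1/6805910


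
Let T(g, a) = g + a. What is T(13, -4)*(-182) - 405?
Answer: -2043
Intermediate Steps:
T(g, a) = a + g
T(13, -4)*(-182) - 405 = (-4 + 13)*(-182) - 405 = 9*(-182) - 405 = -1638 - 405 = -2043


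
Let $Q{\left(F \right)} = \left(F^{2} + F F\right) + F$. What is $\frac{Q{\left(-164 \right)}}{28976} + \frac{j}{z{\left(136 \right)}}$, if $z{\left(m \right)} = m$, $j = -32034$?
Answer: $- \frac{7194717}{30787} \approx -233.69$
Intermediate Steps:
$Q{\left(F \right)} = F + 2 F^{2}$ ($Q{\left(F \right)} = \left(F^{2} + F^{2}\right) + F = 2 F^{2} + F = F + 2 F^{2}$)
$\frac{Q{\left(-164 \right)}}{28976} + \frac{j}{z{\left(136 \right)}} = \frac{\left(-164\right) \left(1 + 2 \left(-164\right)\right)}{28976} - \frac{32034}{136} = - 164 \left(1 - 328\right) \frac{1}{28976} - \frac{16017}{68} = \left(-164\right) \left(-327\right) \frac{1}{28976} - \frac{16017}{68} = 53628 \cdot \frac{1}{28976} - \frac{16017}{68} = \frac{13407}{7244} - \frac{16017}{68} = - \frac{7194717}{30787}$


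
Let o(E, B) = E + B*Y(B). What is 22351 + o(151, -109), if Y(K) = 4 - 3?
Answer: 22393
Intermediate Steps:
Y(K) = 1
o(E, B) = B + E (o(E, B) = E + B*1 = E + B = B + E)
22351 + o(151, -109) = 22351 + (-109 + 151) = 22351 + 42 = 22393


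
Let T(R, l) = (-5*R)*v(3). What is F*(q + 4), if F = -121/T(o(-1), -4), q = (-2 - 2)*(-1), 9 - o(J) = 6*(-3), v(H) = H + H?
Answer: 484/405 ≈ 1.1951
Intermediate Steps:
v(H) = 2*H
o(J) = 27 (o(J) = 9 - 6*(-3) = 9 - 1*(-18) = 9 + 18 = 27)
T(R, l) = -30*R (T(R, l) = (-5*R)*(2*3) = -5*R*6 = -30*R)
q = 4 (q = -4*(-1) = 4)
F = 121/810 (F = -121/((-30*27)) = -121/(-810) = -121*(-1/810) = 121/810 ≈ 0.14938)
F*(q + 4) = 121*(4 + 4)/810 = (121/810)*8 = 484/405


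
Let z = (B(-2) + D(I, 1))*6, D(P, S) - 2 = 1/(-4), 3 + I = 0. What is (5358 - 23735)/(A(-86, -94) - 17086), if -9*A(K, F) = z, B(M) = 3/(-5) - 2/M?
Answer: 551310/512623 ≈ 1.0755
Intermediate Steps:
I = -3 (I = -3 + 0 = -3)
B(M) = -3/5 - 2/M (B(M) = 3*(-1/5) - 2/M = -3/5 - 2/M)
D(P, S) = 7/4 (D(P, S) = 2 + 1/(-4) = 2 - 1/4 = 7/4)
z = 129/10 (z = ((-3/5 - 2/(-2)) + 7/4)*6 = ((-3/5 - 2*(-1/2)) + 7/4)*6 = ((-3/5 + 1) + 7/4)*6 = (2/5 + 7/4)*6 = (43/20)*6 = 129/10 ≈ 12.900)
A(K, F) = -43/30 (A(K, F) = -1/9*129/10 = -43/30)
(5358 - 23735)/(A(-86, -94) - 17086) = (5358 - 23735)/(-43/30 - 17086) = -18377/(-512623/30) = -18377*(-30/512623) = 551310/512623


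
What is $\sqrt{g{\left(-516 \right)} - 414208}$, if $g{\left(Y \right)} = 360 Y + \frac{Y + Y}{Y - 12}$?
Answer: $\frac{i \sqrt{290383566}}{22} \approx 774.58 i$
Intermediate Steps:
$g{\left(Y \right)} = 360 Y + \frac{2 Y}{-12 + Y}$
$\sqrt{g{\left(-516 \right)} - 414208} = \sqrt{2 \left(-516\right) \frac{1}{-12 - 516} \left(-2159 + 180 \left(-516\right)\right) - 414208} = \sqrt{2 \left(-516\right) \frac{1}{-528} \left(-2159 - 92880\right) - 414208} = \sqrt{2 \left(-516\right) \left(- \frac{1}{528}\right) \left(-95039\right) - 414208} = \sqrt{- \frac{4086677}{22} - 414208} = \sqrt{- \frac{13199253}{22}} = \frac{i \sqrt{290383566}}{22}$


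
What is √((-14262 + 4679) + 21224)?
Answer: √11641 ≈ 107.89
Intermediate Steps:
√((-14262 + 4679) + 21224) = √(-9583 + 21224) = √11641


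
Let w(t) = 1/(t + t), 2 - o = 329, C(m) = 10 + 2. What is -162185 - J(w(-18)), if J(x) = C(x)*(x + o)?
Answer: -474782/3 ≈ -1.5826e+5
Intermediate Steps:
C(m) = 12
o = -327 (o = 2 - 1*329 = 2 - 329 = -327)
w(t) = 1/(2*t)
J(x) = -3924 + 12*x (J(x) = 12*(x - 327) = 12*(-327 + x) = -3924 + 12*x)
-162185 - J(w(-18)) = -162185 - (-3924 + 12*((½)/(-18))) = -162185 - (-3924 + 12*((½)*(-1/18))) = -162185 - (-3924 + 12*(-1/36)) = -162185 - (-3924 - ⅓) = -162185 - 1*(-11773/3) = -162185 + 11773/3 = -474782/3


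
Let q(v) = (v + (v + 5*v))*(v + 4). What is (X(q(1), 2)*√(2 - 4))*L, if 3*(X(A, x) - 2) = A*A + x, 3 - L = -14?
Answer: 6987*I*√2 ≈ 9881.1*I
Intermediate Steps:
L = 17 (L = 3 - 1*(-14) = 3 + 14 = 17)
q(v) = 7*v*(4 + v) (q(v) = (v + 6*v)*(4 + v) = (7*v)*(4 + v) = 7*v*(4 + v))
X(A, x) = 2 + x/3 + A²/3 (X(A, x) = 2 + (A*A + x)/3 = 2 + (A² + x)/3 = 2 + (x + A²)/3 = 2 + (x/3 + A²/3) = 2 + x/3 + A²/3)
(X(q(1), 2)*√(2 - 4))*L = ((2 + (⅓)*2 + (7*1*(4 + 1))²/3)*√(2 - 4))*17 = ((2 + ⅔ + (7*1*5)²/3)*√(-2))*17 = ((2 + ⅔ + (⅓)*35²)*(I*√2))*17 = ((2 + ⅔ + (⅓)*1225)*(I*√2))*17 = ((2 + ⅔ + 1225/3)*(I*√2))*17 = (411*(I*√2))*17 = (411*I*√2)*17 = 6987*I*√2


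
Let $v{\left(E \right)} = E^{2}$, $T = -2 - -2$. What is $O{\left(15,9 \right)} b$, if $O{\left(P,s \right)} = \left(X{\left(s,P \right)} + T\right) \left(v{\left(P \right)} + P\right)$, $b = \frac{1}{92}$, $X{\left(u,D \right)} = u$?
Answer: $\frac{540}{23} \approx 23.478$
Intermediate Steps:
$T = 0$ ($T = -2 + 2 = 0$)
$b = \frac{1}{92} \approx 0.01087$
$O{\left(P,s \right)} = s \left(P + P^{2}\right)$ ($O{\left(P,s \right)} = \left(s + 0\right) \left(P^{2} + P\right) = s \left(P + P^{2}\right)$)
$O{\left(15,9 \right)} b = 15 \cdot 9 \left(1 + 15\right) \frac{1}{92} = 15 \cdot 9 \cdot 16 \cdot \frac{1}{92} = 2160 \cdot \frac{1}{92} = \frac{540}{23}$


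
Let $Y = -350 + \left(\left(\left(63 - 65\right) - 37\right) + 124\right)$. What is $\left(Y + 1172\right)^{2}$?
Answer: $822649$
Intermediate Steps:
$Y = -265$ ($Y = -350 + \left(\left(-2 - 37\right) + 124\right) = -350 + \left(-39 + 124\right) = -350 + 85 = -265$)
$\left(Y + 1172\right)^{2} = \left(-265 + 1172\right)^{2} = 907^{2} = 822649$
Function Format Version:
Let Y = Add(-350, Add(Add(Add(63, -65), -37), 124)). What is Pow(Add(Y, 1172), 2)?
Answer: 822649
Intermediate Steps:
Y = -265 (Y = Add(-350, Add(Add(-2, -37), 124)) = Add(-350, Add(-39, 124)) = Add(-350, 85) = -265)
Pow(Add(Y, 1172), 2) = Pow(Add(-265, 1172), 2) = Pow(907, 2) = 822649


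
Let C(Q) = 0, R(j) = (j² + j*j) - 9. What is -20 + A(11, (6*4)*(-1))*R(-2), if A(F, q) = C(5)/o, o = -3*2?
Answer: -20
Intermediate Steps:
R(j) = -9 + 2*j² (R(j) = (j² + j²) - 9 = 2*j² - 9 = -9 + 2*j²)
o = -6
A(F, q) = 0 (A(F, q) = 0/(-6) = 0*(-⅙) = 0)
-20 + A(11, (6*4)*(-1))*R(-2) = -20 + 0*(-9 + 2*(-2)²) = -20 + 0*(-9 + 2*4) = -20 + 0*(-9 + 8) = -20 + 0*(-1) = -20 + 0 = -20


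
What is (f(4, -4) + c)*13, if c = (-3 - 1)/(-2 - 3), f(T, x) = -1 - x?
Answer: 247/5 ≈ 49.400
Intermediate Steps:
c = ⅘ (c = -4/(-5) = -4*(-⅕) = ⅘ ≈ 0.80000)
(f(4, -4) + c)*13 = ((-1 - 1*(-4)) + ⅘)*13 = ((-1 + 4) + ⅘)*13 = (3 + ⅘)*13 = (19/5)*13 = 247/5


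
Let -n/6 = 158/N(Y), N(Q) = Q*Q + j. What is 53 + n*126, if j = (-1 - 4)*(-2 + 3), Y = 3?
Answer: -29809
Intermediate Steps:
j = -5 (j = -5*1 = -5)
N(Q) = -5 + Q² (N(Q) = Q*Q - 5 = Q² - 5 = -5 + Q²)
n = -237 (n = -948/(-5 + 3²) = -948/(-5 + 9) = -948/4 = -6*79/2 = -237)
53 + n*126 = 53 - 237*126 = 53 - 29862 = -29809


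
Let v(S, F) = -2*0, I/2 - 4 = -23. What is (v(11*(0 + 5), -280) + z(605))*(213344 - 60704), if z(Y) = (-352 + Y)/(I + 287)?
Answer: 12872640/83 ≈ 1.5509e+5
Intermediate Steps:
I = -38 (I = 8 + 2*(-23) = 8 - 46 = -38)
z(Y) = -352/249 + Y/249 (z(Y) = (-352 + Y)/(-38 + 287) = (-352 + Y)/249 = (-352 + Y)*(1/249) = -352/249 + Y/249)
v(S, F) = 0
(v(11*(0 + 5), -280) + z(605))*(213344 - 60704) = (0 + (-352/249 + (1/249)*605))*(213344 - 60704) = (0 + (-352/249 + 605/249))*152640 = (0 + 253/249)*152640 = (253/249)*152640 = 12872640/83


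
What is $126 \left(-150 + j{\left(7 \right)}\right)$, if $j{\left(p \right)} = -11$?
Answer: $-20286$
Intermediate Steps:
$126 \left(-150 + j{\left(7 \right)}\right) = 126 \left(-150 - 11\right) = 126 \left(-161\right) = -20286$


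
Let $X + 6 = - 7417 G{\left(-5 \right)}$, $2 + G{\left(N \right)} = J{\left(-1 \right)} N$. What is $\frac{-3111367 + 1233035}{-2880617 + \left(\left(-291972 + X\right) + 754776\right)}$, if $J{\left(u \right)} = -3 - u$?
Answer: $\frac{1878332}{2477155} \approx 0.75826$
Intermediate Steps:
$G{\left(N \right)} = -2 - 2 N$ ($G{\left(N \right)} = -2 + \left(-3 - -1\right) N = -2 + \left(-3 + 1\right) N = -2 - 2 N$)
$X = -59342$ ($X = -6 - 7417 \left(-2 - -10\right) = -6 - 7417 \left(-2 + 10\right) = -6 - 59336 = -59342$)
$\frac{-3111367 + 1233035}{-2880617 + \left(\left(-291972 + X\right) + 754776\right)} = \frac{-3111367 + 1233035}{-2880617 + \left(\left(-291972 - 59342\right) + 754776\right)} = - \frac{1878332}{-2880617 + \left(-351314 + 754776\right)} = - \frac{1878332}{-2880617 + 403462} = - \frac{1878332}{-2477155} = \left(-1878332\right) \left(- \frac{1}{2477155}\right) = \frac{1878332}{2477155}$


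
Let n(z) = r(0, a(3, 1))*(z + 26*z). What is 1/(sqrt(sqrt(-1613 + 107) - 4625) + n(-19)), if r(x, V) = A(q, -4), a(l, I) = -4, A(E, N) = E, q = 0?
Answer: 1/sqrt(-4625 + I*sqrt(1506)) ≈ 6.169e-5 - 0.014704*I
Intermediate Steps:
r(x, V) = 0
n(z) = 0 (n(z) = 0*(z + 26*z) = 0*(27*z) = 0)
1/(sqrt(sqrt(-1613 + 107) - 4625) + n(-19)) = 1/(sqrt(sqrt(-1613 + 107) - 4625) + 0) = 1/(sqrt(sqrt(-1506) - 4625) + 0) = 1/(sqrt(I*sqrt(1506) - 4625) + 0) = 1/(sqrt(-4625 + I*sqrt(1506)) + 0) = 1/(sqrt(-4625 + I*sqrt(1506))) = 1/sqrt(-4625 + I*sqrt(1506))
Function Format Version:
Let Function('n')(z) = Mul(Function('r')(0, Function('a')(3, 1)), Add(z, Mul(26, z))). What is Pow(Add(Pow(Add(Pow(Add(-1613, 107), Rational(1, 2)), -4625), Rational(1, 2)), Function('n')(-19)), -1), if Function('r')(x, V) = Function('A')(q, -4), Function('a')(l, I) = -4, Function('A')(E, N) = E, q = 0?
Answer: Pow(Add(-4625, Mul(I, Pow(1506, Rational(1, 2)))), Rational(-1, 2)) ≈ Add(6.169e-5, Mul(-0.014704, I))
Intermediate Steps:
Function('r')(x, V) = 0
Function('n')(z) = 0 (Function('n')(z) = Mul(0, Add(z, Mul(26, z))) = Mul(0, Mul(27, z)) = 0)
Pow(Add(Pow(Add(Pow(Add(-1613, 107), Rational(1, 2)), -4625), Rational(1, 2)), Function('n')(-19)), -1) = Pow(Add(Pow(Add(Pow(Add(-1613, 107), Rational(1, 2)), -4625), Rational(1, 2)), 0), -1) = Pow(Add(Pow(Add(Pow(-1506, Rational(1, 2)), -4625), Rational(1, 2)), 0), -1) = Pow(Add(Pow(Add(Mul(I, Pow(1506, Rational(1, 2))), -4625), Rational(1, 2)), 0), -1) = Pow(Add(Pow(Add(-4625, Mul(I, Pow(1506, Rational(1, 2)))), Rational(1, 2)), 0), -1) = Pow(Pow(Add(-4625, Mul(I, Pow(1506, Rational(1, 2)))), Rational(1, 2)), -1) = Pow(Add(-4625, Mul(I, Pow(1506, Rational(1, 2)))), Rational(-1, 2))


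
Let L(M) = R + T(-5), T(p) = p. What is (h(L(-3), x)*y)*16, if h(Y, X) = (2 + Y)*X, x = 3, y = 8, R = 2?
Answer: -384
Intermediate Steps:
L(M) = -3 (L(M) = 2 - 5 = -3)
h(Y, X) = X*(2 + Y)
(h(L(-3), x)*y)*16 = ((3*(2 - 3))*8)*16 = ((3*(-1))*8)*16 = -3*8*16 = -24*16 = -384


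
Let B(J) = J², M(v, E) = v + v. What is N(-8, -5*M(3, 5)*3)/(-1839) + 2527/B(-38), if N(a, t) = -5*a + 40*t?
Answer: 27113/7356 ≈ 3.6858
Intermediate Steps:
M(v, E) = 2*v
N(-8, -5*M(3, 5)*3)/(-1839) + 2527/B(-38) = (-5*(-8) + 40*(-10*3*3))/(-1839) + 2527/((-38)²) = (40 + 40*(-5*6*3))*(-1/1839) + 2527/1444 = (40 + 40*(-30*3))*(-1/1839) + 2527*(1/1444) = (40 + 40*(-90))*(-1/1839) + 7/4 = (40 - 3600)*(-1/1839) + 7/4 = -3560*(-1/1839) + 7/4 = 3560/1839 + 7/4 = 27113/7356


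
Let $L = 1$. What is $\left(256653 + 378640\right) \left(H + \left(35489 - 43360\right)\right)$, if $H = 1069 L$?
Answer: $-4321262986$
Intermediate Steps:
$H = 1069$ ($H = 1069 \cdot 1 = 1069$)
$\left(256653 + 378640\right) \left(H + \left(35489 - 43360\right)\right) = \left(256653 + 378640\right) \left(1069 + \left(35489 - 43360\right)\right) = 635293 \left(1069 + \left(35489 - 43360\right)\right) = 635293 \left(1069 - 7871\right) = 635293 \left(-6802\right) = -4321262986$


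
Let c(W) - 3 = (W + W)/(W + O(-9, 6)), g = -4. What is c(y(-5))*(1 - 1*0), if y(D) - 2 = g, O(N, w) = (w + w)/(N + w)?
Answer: 11/3 ≈ 3.6667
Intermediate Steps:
O(N, w) = 2*w/(N + w) (O(N, w) = (2*w)/(N + w) = 2*w/(N + w))
y(D) = -2 (y(D) = 2 - 4 = -2)
c(W) = 3 + 2*W/(-4 + W) (c(W) = 3 + (W + W)/(W + 2*6/(-9 + 6)) = 3 + (2*W)/(W + 2*6/(-3)) = 3 + (2*W)/(W + 2*6*(-⅓)) = 3 + (2*W)/(W - 4) = 3 + (2*W)/(-4 + W) = 3 + 2*W/(-4 + W))
c(y(-5))*(1 - 1*0) = ((-12 + 5*(-2))/(-4 - 2))*(1 - 1*0) = ((-12 - 10)/(-6))*(1 + 0) = -⅙*(-22)*1 = (11/3)*1 = 11/3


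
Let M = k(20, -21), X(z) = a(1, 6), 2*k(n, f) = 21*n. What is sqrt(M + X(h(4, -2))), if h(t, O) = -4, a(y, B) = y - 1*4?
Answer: 3*sqrt(23) ≈ 14.387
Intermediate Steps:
a(y, B) = -4 + y (a(y, B) = y - 4 = -4 + y)
k(n, f) = 21*n/2 (k(n, f) = (21*n)/2 = 21*n/2)
X(z) = -3 (X(z) = -4 + 1 = -3)
M = 210 (M = (21/2)*20 = 210)
sqrt(M + X(h(4, -2))) = sqrt(210 - 3) = sqrt(207) = 3*sqrt(23)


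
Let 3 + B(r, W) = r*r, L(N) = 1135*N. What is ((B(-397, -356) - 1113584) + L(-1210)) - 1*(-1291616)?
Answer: -1037712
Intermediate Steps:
B(r, W) = -3 + r² (B(r, W) = -3 + r*r = -3 + r²)
((B(-397, -356) - 1113584) + L(-1210)) - 1*(-1291616) = (((-3 + (-397)²) - 1113584) + 1135*(-1210)) - 1*(-1291616) = (((-3 + 157609) - 1113584) - 1373350) + 1291616 = ((157606 - 1113584) - 1373350) + 1291616 = (-955978 - 1373350) + 1291616 = -2329328 + 1291616 = -1037712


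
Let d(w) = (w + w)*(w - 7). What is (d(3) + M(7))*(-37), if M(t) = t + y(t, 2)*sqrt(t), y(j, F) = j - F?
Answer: 629 - 185*sqrt(7) ≈ 139.54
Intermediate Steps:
d(w) = 2*w*(-7 + w) (d(w) = (2*w)*(-7 + w) = 2*w*(-7 + w))
M(t) = t + sqrt(t)*(-2 + t) (M(t) = t + (t - 1*2)*sqrt(t) = t + (t - 2)*sqrt(t) = t + (-2 + t)*sqrt(t) = t + sqrt(t)*(-2 + t))
(d(3) + M(7))*(-37) = (2*3*(-7 + 3) + (7 + sqrt(7)*(-2 + 7)))*(-37) = (2*3*(-4) + (7 + sqrt(7)*5))*(-37) = (-24 + (7 + 5*sqrt(7)))*(-37) = (-17 + 5*sqrt(7))*(-37) = 629 - 185*sqrt(7)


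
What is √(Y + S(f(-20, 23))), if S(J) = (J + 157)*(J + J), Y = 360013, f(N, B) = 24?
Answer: √368701 ≈ 607.21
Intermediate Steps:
S(J) = 2*J*(157 + J) (S(J) = (157 + J)*(2*J) = 2*J*(157 + J))
√(Y + S(f(-20, 23))) = √(360013 + 2*24*(157 + 24)) = √(360013 + 2*24*181) = √(360013 + 8688) = √368701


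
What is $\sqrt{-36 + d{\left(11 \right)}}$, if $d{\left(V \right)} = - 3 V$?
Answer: $i \sqrt{69} \approx 8.3066 i$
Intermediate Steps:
$\sqrt{-36 + d{\left(11 \right)}} = \sqrt{-36 - 33} = \sqrt{-69} = i \sqrt{69}$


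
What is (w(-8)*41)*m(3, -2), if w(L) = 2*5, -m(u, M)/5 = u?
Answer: -6150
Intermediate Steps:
m(u, M) = -5*u
w(L) = 10
(w(-8)*41)*m(3, -2) = (10*41)*(-5*3) = 410*(-15) = -6150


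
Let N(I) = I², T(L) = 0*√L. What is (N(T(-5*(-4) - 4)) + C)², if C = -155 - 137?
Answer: 85264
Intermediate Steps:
T(L) = 0
C = -292
(N(T(-5*(-4) - 4)) + C)² = (0² - 292)² = (0 - 292)² = (-292)² = 85264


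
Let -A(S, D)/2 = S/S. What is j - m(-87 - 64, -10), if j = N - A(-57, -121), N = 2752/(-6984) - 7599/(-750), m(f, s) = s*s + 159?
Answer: -53964941/218250 ≈ -247.26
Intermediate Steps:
m(f, s) = 159 + s**2 (m(f, s) = s**2 + 159 = 159 + s**2)
N = 2125309/218250 (N = 2752*(-1/6984) - 7599*(-1/750) = -344/873 + 2533/250 = 2125309/218250 ≈ 9.7380)
A(S, D) = -2 (A(S, D) = -2*S/S = -2*1 = -2)
j = 2561809/218250 (j = 2125309/218250 - 1*(-2) = 2125309/218250 + 2 = 2561809/218250 ≈ 11.738)
j - m(-87 - 64, -10) = 2561809/218250 - (159 + (-10)**2) = 2561809/218250 - (159 + 100) = 2561809/218250 - 1*259 = 2561809/218250 - 259 = -53964941/218250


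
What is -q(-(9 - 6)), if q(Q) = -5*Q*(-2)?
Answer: 30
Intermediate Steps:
q(Q) = 10*Q
-q(-(9 - 6)) = -10*(-(9 - 6)) = -10*(-1*3) = -10*(-3) = -1*(-30) = 30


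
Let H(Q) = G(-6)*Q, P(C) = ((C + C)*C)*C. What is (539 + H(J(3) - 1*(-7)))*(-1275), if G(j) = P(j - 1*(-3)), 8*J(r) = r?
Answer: -717825/4 ≈ -1.7946e+5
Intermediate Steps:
J(r) = r/8
P(C) = 2*C³ (P(C) = ((2*C)*C)*C = (2*C²)*C = 2*C³)
G(j) = 2*(3 + j)³ (G(j) = 2*(j - 1*(-3))³ = 2*(j + 3)³ = 2*(3 + j)³)
H(Q) = -54*Q (H(Q) = (2*(3 - 6)³)*Q = (2*(-3)³)*Q = (2*(-27))*Q = -54*Q)
(539 + H(J(3) - 1*(-7)))*(-1275) = (539 - 54*((⅛)*3 - 1*(-7)))*(-1275) = (539 - 54*(3/8 + 7))*(-1275) = (539 - 54*59/8)*(-1275) = (539 - 1593/4)*(-1275) = (563/4)*(-1275) = -717825/4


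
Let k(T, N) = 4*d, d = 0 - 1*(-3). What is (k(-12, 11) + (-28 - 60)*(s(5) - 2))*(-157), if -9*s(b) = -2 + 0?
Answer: -238012/9 ≈ -26446.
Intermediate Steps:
s(b) = 2/9 (s(b) = -(-2 + 0)/9 = -1/9*(-2) = 2/9)
d = 3 (d = 0 + 3 = 3)
k(T, N) = 12 (k(T, N) = 4*3 = 12)
(k(-12, 11) + (-28 - 60)*(s(5) - 2))*(-157) = (12 + (-28 - 60)*(2/9 - 2))*(-157) = (12 - 88*(-16/9))*(-157) = (12 + 1408/9)*(-157) = (1516/9)*(-157) = -238012/9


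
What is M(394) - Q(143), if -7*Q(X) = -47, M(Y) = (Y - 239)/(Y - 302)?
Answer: -3239/644 ≈ -5.0295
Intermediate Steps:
M(Y) = (-239 + Y)/(-302 + Y)
Q(X) = 47/7 (Q(X) = -⅐*(-47) = 47/7)
M(394) - Q(143) = (-239 + 394)/(-302 + 394) - 1*47/7 = 155/92 - 47/7 = -3239/644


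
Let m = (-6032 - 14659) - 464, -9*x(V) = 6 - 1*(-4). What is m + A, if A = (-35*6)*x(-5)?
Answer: -62765/3 ≈ -20922.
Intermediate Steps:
x(V) = -10/9 (x(V) = -(6 - 1*(-4))/9 = -(6 + 4)/9 = -⅑*10 = -10/9)
A = 700/3 (A = -35*6*(-10/9) = -210*(-10/9) = 700/3 ≈ 233.33)
m = -21155 (m = -20691 - 464 = -21155)
m + A = -21155 + 700/3 = -62765/3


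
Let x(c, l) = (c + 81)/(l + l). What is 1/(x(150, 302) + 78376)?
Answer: 604/47339335 ≈ 1.2759e-5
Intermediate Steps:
x(c, l) = (81 + c)/(2*l) (x(c, l) = (81 + c)/((2*l)) = (81 + c)*(1/(2*l)) = (81 + c)/(2*l))
1/(x(150, 302) + 78376) = 1/((½)*(81 + 150)/302 + 78376) = 1/((½)*(1/302)*231 + 78376) = 1/(231/604 + 78376) = 1/(47339335/604) = 604/47339335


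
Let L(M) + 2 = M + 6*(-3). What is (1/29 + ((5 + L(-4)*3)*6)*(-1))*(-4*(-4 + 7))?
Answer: -139908/29 ≈ -4824.4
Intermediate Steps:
L(M) = -20 + M (L(M) = -2 + (M + 6*(-3)) = -2 + (M - 18) = -2 + (-18 + M) = -20 + M)
(1/29 + ((5 + L(-4)*3)*6)*(-1))*(-4*(-4 + 7)) = (1/29 + ((5 + (-20 - 4)*3)*6)*(-1))*(-4*(-4 + 7)) = (1/29 + ((5 - 24*3)*6)*(-1))*(-4*3) = (1/29 + ((5 - 72)*6)*(-1))*(-12) = (1/29 - 67*6*(-1))*(-12) = (1/29 - 402*(-1))*(-12) = (1/29 + 402)*(-12) = (11659/29)*(-12) = -139908/29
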